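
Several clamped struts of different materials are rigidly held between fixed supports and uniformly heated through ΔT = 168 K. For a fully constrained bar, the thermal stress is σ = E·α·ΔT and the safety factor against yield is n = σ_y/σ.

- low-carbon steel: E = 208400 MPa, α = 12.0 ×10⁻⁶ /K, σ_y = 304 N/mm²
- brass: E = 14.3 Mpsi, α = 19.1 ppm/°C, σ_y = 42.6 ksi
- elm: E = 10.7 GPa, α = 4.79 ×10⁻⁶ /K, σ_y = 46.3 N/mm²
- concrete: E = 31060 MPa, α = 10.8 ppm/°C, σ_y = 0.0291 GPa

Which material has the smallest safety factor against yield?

With everything in SI (GPa, ×10⁻⁶/K, MPa):
  low-carbon steel: E = 208.4, α = 12.0, σ_y = 304.0 → σ = 420 MPa, n = 0.724
  brass: E = 98.60, α = 19.1, σ_y = 293.7 → σ = 316 MPa, n = 0.928
  elm: E = 10.70, α = 4.79, σ_y = 46.30 → σ = 8.61 MPa, n = 5.38
  concrete: E = 31.06, α = 10.8, σ_y = 29.10 → σ = 56.4 MPa, n = 0.516
Concrete has the lowest safety factor, n = 0.516.

concrete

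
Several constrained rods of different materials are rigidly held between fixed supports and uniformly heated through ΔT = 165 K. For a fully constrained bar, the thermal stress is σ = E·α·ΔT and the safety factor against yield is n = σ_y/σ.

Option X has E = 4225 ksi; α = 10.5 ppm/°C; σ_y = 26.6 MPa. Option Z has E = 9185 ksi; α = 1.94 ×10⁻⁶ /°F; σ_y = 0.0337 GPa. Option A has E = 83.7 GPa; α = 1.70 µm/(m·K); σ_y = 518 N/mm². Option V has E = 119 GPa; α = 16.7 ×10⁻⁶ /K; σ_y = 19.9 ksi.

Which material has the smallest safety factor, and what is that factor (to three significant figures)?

option V, n = 0.418

Per material, after unit conversion:
  option X: E = 29.13, α = 10.5, σ_y = 26.60 → σ = 50.5 MPa, n = 0.527
  option Z: E = 63.33, α = 3.49, σ_y = 33.70 → σ = 36.5 MPa, n = 0.924
  option A: E = 83.70, α = 1.70, σ_y = 518.0 → σ = 23.5 MPa, n = 22.1
  option V: E = 119.0, α = 16.7, σ_y = 137.2 → σ = 328 MPa, n = 0.418
Option V has the lowest safety factor, n = 0.418.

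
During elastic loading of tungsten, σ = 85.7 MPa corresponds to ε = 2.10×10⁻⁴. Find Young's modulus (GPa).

408 GPa

E = σ/ε = 85.7 MPa / 2.10×10⁻⁴ = 408100 MPa = 408 GPa.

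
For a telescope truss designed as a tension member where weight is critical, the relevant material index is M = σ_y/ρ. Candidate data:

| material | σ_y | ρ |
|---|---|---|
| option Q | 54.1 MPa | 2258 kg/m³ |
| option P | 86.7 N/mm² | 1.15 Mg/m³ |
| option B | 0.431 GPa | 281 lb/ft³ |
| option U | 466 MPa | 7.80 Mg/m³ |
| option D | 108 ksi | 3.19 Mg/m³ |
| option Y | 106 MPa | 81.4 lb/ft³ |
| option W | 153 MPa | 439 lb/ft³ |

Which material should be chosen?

option D

In SI units:
  option Q: σ_y = 54.10 MPa, ρ = 2258 kg/m³
  option P: σ_y = 86.70 MPa, ρ = 1150 kg/m³
  option B: σ_y = 431.0 MPa, ρ = 4501 kg/m³
  option U: σ_y = 466.0 MPa, ρ = 7800 kg/m³
  option D: σ_y = 744.6 MPa, ρ = 3190 kg/m³
  option Y: σ_y = 106.0 MPa, ρ = 1304 kg/m³
  option W: σ_y = 153.0 MPa, ρ = 7032 kg/m³
  option D: M = 233 kN·m/kg
  option B: M = 95.8 kN·m/kg
  option Y: M = 81.3 kN·m/kg
  option P: M = 75.4 kN·m/kg
  option U: M = 59.7 kN·m/kg
  option Q: M = 24.0 kN·m/kg
  option W: M = 21.8 kN·m/kg
The maximum is for option D.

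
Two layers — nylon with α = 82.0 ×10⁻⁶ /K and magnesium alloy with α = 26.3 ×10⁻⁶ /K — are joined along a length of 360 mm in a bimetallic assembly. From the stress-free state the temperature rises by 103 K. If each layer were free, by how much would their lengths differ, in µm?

2070 µm

Δα = |82.0 − 26.3|×10⁻⁶/K = 55.7×10⁻⁶/K.
ΔL_mismatch = Δα·L·ΔT = 55.7×10⁻⁶ × 360.0 mm × 103.0 K = 2070 µm.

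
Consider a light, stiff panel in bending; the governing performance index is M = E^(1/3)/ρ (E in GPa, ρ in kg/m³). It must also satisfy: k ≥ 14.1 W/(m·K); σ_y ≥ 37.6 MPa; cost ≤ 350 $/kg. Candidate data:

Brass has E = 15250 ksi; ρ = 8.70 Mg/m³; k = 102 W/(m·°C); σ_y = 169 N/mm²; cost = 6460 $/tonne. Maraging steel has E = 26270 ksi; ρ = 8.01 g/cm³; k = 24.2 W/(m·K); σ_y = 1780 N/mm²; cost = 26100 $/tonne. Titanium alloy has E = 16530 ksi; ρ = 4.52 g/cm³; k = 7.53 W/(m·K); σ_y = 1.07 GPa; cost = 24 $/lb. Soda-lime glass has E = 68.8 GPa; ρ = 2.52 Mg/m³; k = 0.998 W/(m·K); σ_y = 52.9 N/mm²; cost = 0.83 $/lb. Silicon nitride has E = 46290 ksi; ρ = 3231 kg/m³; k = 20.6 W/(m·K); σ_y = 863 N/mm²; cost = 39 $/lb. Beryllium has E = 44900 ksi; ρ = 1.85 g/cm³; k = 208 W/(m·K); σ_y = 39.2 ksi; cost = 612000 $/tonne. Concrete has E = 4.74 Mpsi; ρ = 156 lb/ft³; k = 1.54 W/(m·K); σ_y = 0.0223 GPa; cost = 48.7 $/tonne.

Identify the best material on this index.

silicon nitride

Screen on constraints: k ≥ 14.1 W/(m·K); σ_y ≥ 37.6 MPa; cost ≤ 350 $/kg. Survivors: brass, maraging steel, silicon nitride.
Normalizing units and computing the index:
  brass: E = 105.1 GPa, ρ = 8700 kg/m³
  maraging steel: E = 181.1 GPa, ρ = 8010 kg/m³
  silicon nitride: E = 319.2 GPa, ρ = 3231 kg/m³
  silicon nitride: M = 2.12×10⁻³
  maraging steel: M = 0.706×10⁻³
  brass: M = 0.543×10⁻³
Highest index: silicon nitride.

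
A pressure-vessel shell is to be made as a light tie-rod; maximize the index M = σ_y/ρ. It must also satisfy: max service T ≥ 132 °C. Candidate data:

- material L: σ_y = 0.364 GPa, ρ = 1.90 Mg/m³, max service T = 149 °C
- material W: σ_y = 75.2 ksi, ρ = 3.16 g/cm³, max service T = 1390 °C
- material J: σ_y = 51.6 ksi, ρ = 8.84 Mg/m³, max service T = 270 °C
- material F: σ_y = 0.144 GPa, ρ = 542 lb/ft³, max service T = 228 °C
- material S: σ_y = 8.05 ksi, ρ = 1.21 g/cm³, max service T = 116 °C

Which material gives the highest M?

Screen on constraints: max service T ≥ 132 °C. Survivors: material L, material W, material J, material F.
After converting to SI:
  material L: σ_y = 364.0 MPa, ρ = 1900 kg/m³
  material W: σ_y = 518.5 MPa, ρ = 3160 kg/m³
  material J: σ_y = 355.8 MPa, ρ = 8840 kg/m³
  material F: σ_y = 144.0 MPa, ρ = 8682 kg/m³
  material L: M = 192 kN·m/kg
  material W: M = 164 kN·m/kg
  material J: M = 40.2 kN·m/kg
  material F: M = 16.6 kN·m/kg
Material L ranks first.

material L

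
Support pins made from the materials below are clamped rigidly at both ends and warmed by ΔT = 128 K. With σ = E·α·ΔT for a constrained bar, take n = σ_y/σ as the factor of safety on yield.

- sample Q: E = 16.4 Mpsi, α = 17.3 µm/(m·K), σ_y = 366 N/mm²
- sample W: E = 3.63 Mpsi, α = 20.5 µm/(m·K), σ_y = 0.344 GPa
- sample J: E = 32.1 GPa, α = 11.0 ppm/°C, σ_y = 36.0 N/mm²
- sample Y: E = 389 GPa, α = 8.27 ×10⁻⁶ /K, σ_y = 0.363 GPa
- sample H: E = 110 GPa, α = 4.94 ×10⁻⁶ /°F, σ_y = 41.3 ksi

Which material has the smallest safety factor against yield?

sample J

Per material, after unit conversion:
  sample Q: E = 113.1, α = 17.3, σ_y = 366.0 → σ = 250 MPa, n = 1.46
  sample W: E = 25.03, α = 20.5, σ_y = 344.0 → σ = 65.7 MPa, n = 5.24
  sample J: E = 32.10, α = 11.0, σ_y = 36.00 → σ = 45.2 MPa, n = 0.797
  sample Y: E = 389.0, α = 8.27, σ_y = 363.0 → σ = 412 MPa, n = 0.882
  sample H: E = 110.0, α = 8.89, σ_y = 284.8 → σ = 125 MPa, n = 2.27
Smallest n: sample J with n = 0.797.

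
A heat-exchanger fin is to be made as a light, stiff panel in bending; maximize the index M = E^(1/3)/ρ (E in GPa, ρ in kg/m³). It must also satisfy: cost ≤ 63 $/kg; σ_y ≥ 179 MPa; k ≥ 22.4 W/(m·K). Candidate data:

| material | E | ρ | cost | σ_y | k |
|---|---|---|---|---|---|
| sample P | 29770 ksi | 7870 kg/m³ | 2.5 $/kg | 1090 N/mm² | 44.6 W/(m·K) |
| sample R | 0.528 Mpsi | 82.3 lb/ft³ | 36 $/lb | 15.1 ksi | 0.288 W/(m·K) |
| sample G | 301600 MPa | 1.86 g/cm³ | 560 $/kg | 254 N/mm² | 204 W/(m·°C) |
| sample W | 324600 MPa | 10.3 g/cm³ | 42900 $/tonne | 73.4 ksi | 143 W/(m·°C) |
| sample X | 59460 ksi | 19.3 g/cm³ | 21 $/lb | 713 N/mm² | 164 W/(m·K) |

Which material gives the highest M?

Screen on constraints: cost ≤ 63 $/kg; σ_y ≥ 179 MPa; k ≥ 22.4 W/(m·K). Survivors: sample P, sample W, sample X.
In SI units:
  sample P: E = 205.3 GPa, ρ = 7870 kg/m³
  sample W: E = 324.6 GPa, ρ = 10300 kg/m³
  sample X: E = 410.0 GPa, ρ = 19300 kg/m³
  sample P: M = 0.750×10⁻³
  sample W: M = 0.667×10⁻³
  sample X: M = 0.385×10⁻³
Sample P ranks first.

sample P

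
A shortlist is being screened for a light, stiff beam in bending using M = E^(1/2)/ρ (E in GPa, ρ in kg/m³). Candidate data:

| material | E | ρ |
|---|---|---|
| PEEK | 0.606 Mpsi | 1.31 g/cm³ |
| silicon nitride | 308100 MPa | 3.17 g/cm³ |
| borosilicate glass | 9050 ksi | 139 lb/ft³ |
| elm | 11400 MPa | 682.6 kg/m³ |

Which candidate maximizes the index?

silicon nitride

Normalizing units and computing the index:
  PEEK: E = 4.178 GPa, ρ = 1310 kg/m³
  silicon nitride: E = 308.1 GPa, ρ = 3170 kg/m³
  borosilicate glass: E = 62.40 GPa, ρ = 2227 kg/m³
  elm: E = 11.40 GPa, ρ = 682.6 kg/m³
  silicon nitride: M = 5.54×10⁻³
  elm: M = 4.95×10⁻³
  borosilicate glass: M = 3.55×10⁻³
  PEEK: M = 1.56×10⁻³
The maximum is for silicon nitride.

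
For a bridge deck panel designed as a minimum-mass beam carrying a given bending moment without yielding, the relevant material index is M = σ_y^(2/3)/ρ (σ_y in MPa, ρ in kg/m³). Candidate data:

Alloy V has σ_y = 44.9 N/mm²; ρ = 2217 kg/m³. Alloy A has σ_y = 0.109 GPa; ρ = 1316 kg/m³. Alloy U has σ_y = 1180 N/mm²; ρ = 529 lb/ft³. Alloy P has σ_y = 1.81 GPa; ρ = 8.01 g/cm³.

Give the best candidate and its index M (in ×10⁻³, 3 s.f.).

In SI units:
  alloy V: σ_y = 44.90 MPa, ρ = 2217 kg/m³
  alloy A: σ_y = 109.0 MPa, ρ = 1316 kg/m³
  alloy U: σ_y = 1180 MPa, ρ = 8474 kg/m³
  alloy P: σ_y = 1810 MPa, ρ = 8010 kg/m³
  alloy P: M = 18.5×10⁻³
  alloy A: M = 17.3×10⁻³
  alloy U: M = 13.2×10⁻³
  alloy V: M = 5.70×10⁻³
Alloy P ranks first.

alloy P, M = 18.5×10⁻³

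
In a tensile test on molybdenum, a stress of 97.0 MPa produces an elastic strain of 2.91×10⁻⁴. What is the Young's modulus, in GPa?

E = σ/ε = 97.0 MPa / 2.91×10⁻⁴ = 333300 MPa = 333 GPa.

333 GPa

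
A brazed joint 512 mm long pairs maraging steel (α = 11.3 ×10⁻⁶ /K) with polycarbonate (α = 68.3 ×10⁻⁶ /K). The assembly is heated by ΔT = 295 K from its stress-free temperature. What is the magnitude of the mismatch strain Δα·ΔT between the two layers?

0.0168

Δα = |11.3 − 68.3|×10⁻⁶/K = 57.0×10⁻⁶/K.
Mismatch strain = Δα·ΔT = 57.0×10⁻⁶ × 295.0 = 0.0168.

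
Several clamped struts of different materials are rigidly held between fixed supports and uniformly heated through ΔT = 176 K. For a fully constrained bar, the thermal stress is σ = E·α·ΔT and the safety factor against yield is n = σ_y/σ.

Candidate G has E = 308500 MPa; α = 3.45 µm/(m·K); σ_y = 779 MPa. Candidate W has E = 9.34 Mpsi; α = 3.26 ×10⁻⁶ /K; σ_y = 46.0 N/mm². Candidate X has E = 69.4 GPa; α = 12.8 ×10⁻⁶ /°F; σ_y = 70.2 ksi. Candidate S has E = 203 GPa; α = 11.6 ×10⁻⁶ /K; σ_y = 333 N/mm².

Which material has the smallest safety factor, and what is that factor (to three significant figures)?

With everything in SI (GPa, ×10⁻⁶/K, MPa):
  candidate G: E = 308.5, α = 3.45, σ_y = 779.0 → σ = 187 MPa, n = 4.16
  candidate W: E = 64.40, α = 3.26, σ_y = 46.00 → σ = 36.9 MPa, n = 1.24
  candidate X: E = 69.40, α = 23.0, σ_y = 484.0 → σ = 281 MPa, n = 1.72
  candidate S: E = 203.0, α = 11.6, σ_y = 333.0 → σ = 414 MPa, n = 0.803
Candidate S has the lowest safety factor, n = 0.803.

candidate S, n = 0.803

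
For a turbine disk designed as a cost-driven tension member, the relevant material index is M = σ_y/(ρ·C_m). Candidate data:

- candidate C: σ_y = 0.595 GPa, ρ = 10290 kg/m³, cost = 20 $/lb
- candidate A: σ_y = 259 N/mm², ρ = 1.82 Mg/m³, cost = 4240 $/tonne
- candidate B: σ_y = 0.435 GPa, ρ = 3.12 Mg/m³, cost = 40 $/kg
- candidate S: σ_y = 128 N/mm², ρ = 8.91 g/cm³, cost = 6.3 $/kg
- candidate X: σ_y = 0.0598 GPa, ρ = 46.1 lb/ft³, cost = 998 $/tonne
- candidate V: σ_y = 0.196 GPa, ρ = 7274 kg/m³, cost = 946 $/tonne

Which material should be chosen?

candidate X

Putting every candidate on a common basis:
  candidate C: σ_y = 595.0 MPa, ρ = 10290 kg/m³, cost = 44.09 $/kg
  candidate A: σ_y = 259.0 MPa, ρ = 1820 kg/m³, cost = 4.240 $/kg
  candidate B: σ_y = 435.0 MPa, ρ = 3120 kg/m³, cost = 40.00 $/kg
  candidate S: σ_y = 128.0 MPa, ρ = 8910 kg/m³, cost = 6.300 $/kg
  candidate X: σ_y = 59.80 MPa, ρ = 738.5 kg/m³, cost = 0.9980 $/kg
  candidate V: σ_y = 196.0 MPa, ρ = 7274 kg/m³, cost = 0.9460 $/kg
  candidate X: M = 81.1 kN·m per $
  candidate A: M = 33.6 kN·m per $
  candidate V: M = 28.5 kN·m per $
  candidate B: M = 3.49 kN·m per $
  candidate S: M = 2.28 kN·m per $
  candidate C: M = 1.31 kN·m per $
Highest index: candidate X.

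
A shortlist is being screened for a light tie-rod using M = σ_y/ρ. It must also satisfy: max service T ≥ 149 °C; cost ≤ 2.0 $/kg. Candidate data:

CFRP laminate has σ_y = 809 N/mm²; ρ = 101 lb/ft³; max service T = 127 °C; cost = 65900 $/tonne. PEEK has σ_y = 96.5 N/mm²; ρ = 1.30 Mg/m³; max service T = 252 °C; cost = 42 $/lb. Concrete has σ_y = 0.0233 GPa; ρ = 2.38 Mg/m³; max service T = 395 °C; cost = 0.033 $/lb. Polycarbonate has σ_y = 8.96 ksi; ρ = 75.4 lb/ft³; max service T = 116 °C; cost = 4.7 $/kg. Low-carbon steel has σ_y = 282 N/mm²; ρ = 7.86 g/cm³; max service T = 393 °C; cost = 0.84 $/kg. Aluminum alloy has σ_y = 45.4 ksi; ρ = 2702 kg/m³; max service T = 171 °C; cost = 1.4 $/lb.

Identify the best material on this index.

Screen on constraints: max service T ≥ 149 °C; cost ≤ 2.0 $/kg. Survivors: concrete, low-carbon steel.
Putting every candidate on a common basis:
  concrete: σ_y = 23.30 MPa, ρ = 2380 kg/m³
  low-carbon steel: σ_y = 282.0 MPa, ρ = 7860 kg/m³
  low-carbon steel: M = 35.9 kN·m/kg
  concrete: M = 9.79 kN·m/kg
Low-carbon steel ranks first.

low-carbon steel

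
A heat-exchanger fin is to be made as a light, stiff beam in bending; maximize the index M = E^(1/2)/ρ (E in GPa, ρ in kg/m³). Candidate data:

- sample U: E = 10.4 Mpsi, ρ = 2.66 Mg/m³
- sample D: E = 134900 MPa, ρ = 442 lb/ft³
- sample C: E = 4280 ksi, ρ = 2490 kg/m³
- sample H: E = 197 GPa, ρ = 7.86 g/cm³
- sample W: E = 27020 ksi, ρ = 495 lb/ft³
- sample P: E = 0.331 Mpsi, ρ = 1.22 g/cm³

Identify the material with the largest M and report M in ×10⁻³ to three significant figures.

sample U, M = 3.18×10⁻³

Putting every candidate on a common basis:
  sample U: E = 71.71 GPa, ρ = 2660 kg/m³
  sample D: E = 134.9 GPa, ρ = 7080 kg/m³
  sample C: E = 29.51 GPa, ρ = 2490 kg/m³
  sample H: E = 197.0 GPa, ρ = 7860 kg/m³
  sample W: E = 186.3 GPa, ρ = 7929 kg/m³
  sample P: E = 2.282 GPa, ρ = 1220 kg/m³
  sample U: M = 3.18×10⁻³
  sample C: M = 2.18×10⁻³
  sample H: M = 1.79×10⁻³
  sample W: M = 1.72×10⁻³
  sample D: M = 1.64×10⁻³
  sample P: M = 1.24×10⁻³
Sample U has the largest M.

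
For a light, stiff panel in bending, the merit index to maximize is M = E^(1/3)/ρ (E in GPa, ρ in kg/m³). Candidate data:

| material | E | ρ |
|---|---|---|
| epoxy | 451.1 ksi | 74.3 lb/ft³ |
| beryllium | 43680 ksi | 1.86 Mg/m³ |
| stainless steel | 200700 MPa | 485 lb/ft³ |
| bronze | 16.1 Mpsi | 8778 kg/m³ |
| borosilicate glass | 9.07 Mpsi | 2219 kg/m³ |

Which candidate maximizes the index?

beryllium

Normalizing units and computing the index:
  epoxy: E = 3.110 GPa, ρ = 1190 kg/m³
  beryllium: E = 301.2 GPa, ρ = 1860 kg/m³
  stainless steel: E = 200.7 GPa, ρ = 7769 kg/m³
  bronze: E = 111.0 GPa, ρ = 8778 kg/m³
  borosilicate glass: E = 62.54 GPa, ρ = 2219 kg/m³
  beryllium: M = 3.60×10⁻³
  borosilicate glass: M = 1.79×10⁻³
  epoxy: M = 1.23×10⁻³
  stainless steel: M = 0.754×10⁻³
  bronze: M = 0.548×10⁻³
The maximum is for beryllium.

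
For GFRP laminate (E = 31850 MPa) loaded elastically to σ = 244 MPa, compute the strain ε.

7.66×10⁻³

E = 31850 MPa = 31.85 GPa = 31850 MPa.
ε = σ/E = 244 / 31850 = 7.66×10⁻³.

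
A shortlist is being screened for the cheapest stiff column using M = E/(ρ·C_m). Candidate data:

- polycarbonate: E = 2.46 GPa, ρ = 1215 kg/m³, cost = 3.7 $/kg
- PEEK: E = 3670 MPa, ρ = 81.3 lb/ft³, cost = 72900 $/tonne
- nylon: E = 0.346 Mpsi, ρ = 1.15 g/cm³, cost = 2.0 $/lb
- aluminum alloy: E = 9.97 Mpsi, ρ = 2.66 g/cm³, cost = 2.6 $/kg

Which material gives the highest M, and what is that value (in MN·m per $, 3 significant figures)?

In SI units:
  polycarbonate: E = 2.460 GPa, ρ = 1215 kg/m³, cost = 3.700 $/kg
  PEEK: E = 3.670 GPa, ρ = 1302 kg/m³, cost = 72.90 $/kg
  nylon: E = 2.386 GPa, ρ = 1150 kg/m³, cost = 4.409 $/kg
  aluminum alloy: E = 68.74 GPa, ρ = 2660 kg/m³, cost = 2.600 $/kg
  aluminum alloy: M = 9.94 MN·m per $
  polycarbonate: M = 0.547 MN·m per $
  nylon: M = 0.470 MN·m per $
  PEEK: M = 0.0387 MN·m per $
Aluminum alloy ranks first.

aluminum alloy, M = 9.94 MN·m per $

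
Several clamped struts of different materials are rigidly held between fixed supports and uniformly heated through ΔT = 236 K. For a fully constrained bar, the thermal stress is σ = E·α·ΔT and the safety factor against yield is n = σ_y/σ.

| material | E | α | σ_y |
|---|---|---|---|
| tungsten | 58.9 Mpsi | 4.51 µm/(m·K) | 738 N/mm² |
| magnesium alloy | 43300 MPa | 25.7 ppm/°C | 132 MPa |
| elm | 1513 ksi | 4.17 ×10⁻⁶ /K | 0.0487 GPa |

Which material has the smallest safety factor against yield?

With everything in SI (GPa, ×10⁻⁶/K, MPa):
  tungsten: E = 406.1, α = 4.51, σ_y = 738.0 → σ = 432 MPa, n = 1.71
  magnesium alloy: E = 43.30, α = 25.7, σ_y = 132.0 → σ = 263 MPa, n = 0.503
  elm: E = 10.43, α = 4.17, σ_y = 48.70 → σ = 10.3 MPa, n = 4.74
Smallest n: magnesium alloy with n = 0.503.

magnesium alloy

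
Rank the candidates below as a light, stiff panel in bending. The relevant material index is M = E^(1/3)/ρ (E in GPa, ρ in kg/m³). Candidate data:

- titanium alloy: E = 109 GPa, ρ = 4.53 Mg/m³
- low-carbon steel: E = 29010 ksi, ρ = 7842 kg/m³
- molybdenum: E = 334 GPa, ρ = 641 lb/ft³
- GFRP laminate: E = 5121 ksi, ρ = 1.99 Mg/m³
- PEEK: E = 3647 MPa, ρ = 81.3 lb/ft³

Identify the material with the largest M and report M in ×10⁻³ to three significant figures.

Convert each candidate to consistent units, then evaluate M:
  titanium alloy: E = 109.0 GPa, ρ = 4530 kg/m³
  low-carbon steel: E = 200.0 GPa, ρ = 7842 kg/m³
  molybdenum: E = 334.0 GPa, ρ = 10270 kg/m³
  GFRP laminate: E = 35.31 GPa, ρ = 1990 kg/m³
  PEEK: E = 3.647 GPa, ρ = 1302 kg/m³
  GFRP laminate: M = 1.65×10⁻³
  PEEK: M = 1.18×10⁻³
  titanium alloy: M = 1.05×10⁻³
  low-carbon steel: M = 0.746×10⁻³
  molybdenum: M = 0.676×10⁻³
Highest index: GFRP laminate.

GFRP laminate, M = 1.65×10⁻³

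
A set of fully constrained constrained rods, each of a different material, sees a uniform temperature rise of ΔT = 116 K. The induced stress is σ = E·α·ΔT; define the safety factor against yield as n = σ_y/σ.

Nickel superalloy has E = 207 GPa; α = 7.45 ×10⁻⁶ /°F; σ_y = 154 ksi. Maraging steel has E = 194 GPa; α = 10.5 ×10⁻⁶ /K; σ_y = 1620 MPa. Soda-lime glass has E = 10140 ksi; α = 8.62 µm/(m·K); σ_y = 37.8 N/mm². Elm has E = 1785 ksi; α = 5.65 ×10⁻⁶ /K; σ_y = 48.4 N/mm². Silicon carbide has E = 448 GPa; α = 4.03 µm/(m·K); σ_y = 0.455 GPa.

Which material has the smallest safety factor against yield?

With everything in SI (GPa, ×10⁻⁶/K, MPa):
  nickel superalloy: E = 207.0, α = 13.4, σ_y = 1062 → σ = 322 MPa, n = 3.30
  maraging steel: E = 194.0, α = 10.5, σ_y = 1620 → σ = 236 MPa, n = 6.86
  soda-lime glass: E = 69.91, α = 8.62, σ_y = 37.80 → σ = 69.9 MPa, n = 0.541
  elm: E = 12.31, α = 5.65, σ_y = 48.40 → σ = 8.07 MPa, n = 6.00
  silicon carbide: E = 448.0, α = 4.03, σ_y = 455.0 → σ = 209 MPa, n = 2.17
Smallest n: soda-lime glass with n = 0.541.

soda-lime glass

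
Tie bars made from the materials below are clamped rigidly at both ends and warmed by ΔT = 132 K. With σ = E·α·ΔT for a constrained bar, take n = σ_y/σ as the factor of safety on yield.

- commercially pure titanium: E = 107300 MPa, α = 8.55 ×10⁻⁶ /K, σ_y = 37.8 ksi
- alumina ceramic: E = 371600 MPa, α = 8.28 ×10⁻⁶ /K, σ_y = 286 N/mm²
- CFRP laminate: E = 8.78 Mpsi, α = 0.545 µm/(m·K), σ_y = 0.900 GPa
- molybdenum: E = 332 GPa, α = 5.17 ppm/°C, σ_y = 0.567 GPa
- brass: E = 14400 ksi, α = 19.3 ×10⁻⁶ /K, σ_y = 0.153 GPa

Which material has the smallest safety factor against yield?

brass

In consistent units (E in GPa, α in ×10⁻⁶/K, σ_y in MPa):
  commercially pure titanium: E = 107.3, α = 8.55, σ_y = 260.6 → σ = 121 MPa, n = 2.15
  alumina ceramic: E = 371.6, α = 8.28, σ_y = 286.0 → σ = 406 MPa, n = 0.704
  CFRP laminate: E = 60.54, α = 0.545, σ_y = 900.0 → σ = 4.35 MPa, n = 207
  molybdenum: E = 332.0, α = 5.17, σ_y = 567.0 → σ = 227 MPa, n = 2.50
  brass: E = 99.28, α = 19.3, σ_y = 153.0 → σ = 253 MPa, n = 0.605
Smallest n: brass with n = 0.605.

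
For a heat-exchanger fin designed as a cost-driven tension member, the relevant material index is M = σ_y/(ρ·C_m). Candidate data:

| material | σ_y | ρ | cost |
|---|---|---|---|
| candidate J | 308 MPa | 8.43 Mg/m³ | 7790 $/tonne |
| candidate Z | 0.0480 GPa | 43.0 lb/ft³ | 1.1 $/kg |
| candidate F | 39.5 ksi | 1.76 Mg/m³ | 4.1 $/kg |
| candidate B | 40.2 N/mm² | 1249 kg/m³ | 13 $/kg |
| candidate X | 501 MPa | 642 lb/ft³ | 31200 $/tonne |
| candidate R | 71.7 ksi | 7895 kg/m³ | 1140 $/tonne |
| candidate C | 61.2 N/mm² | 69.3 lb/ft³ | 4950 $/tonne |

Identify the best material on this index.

candidate Z

Putting every candidate on a common basis:
  candidate J: σ_y = 308.0 MPa, ρ = 8430 kg/m³, cost = 7.790 $/kg
  candidate Z: σ_y = 48.00 MPa, ρ = 688.8 kg/m³, cost = 1.100 $/kg
  candidate F: σ_y = 272.3 MPa, ρ = 1760 kg/m³, cost = 4.100 $/kg
  candidate B: σ_y = 40.20 MPa, ρ = 1249 kg/m³, cost = 13.00 $/kg
  candidate X: σ_y = 501.0 MPa, ρ = 10280 kg/m³, cost = 31.20 $/kg
  candidate R: σ_y = 494.4 MPa, ρ = 7895 kg/m³, cost = 1.140 $/kg
  candidate C: σ_y = 61.20 MPa, ρ = 1110 kg/m³, cost = 4.950 $/kg
  candidate Z: M = 63.4 kN·m per $
  candidate R: M = 54.9 kN·m per $
  candidate F: M = 37.7 kN·m per $
  candidate C: M = 11.1 kN·m per $
  candidate J: M = 4.69 kN·m per $
  candidate B: M = 2.48 kN·m per $
  candidate X: M = 1.56 kN·m per $
Highest index: candidate Z.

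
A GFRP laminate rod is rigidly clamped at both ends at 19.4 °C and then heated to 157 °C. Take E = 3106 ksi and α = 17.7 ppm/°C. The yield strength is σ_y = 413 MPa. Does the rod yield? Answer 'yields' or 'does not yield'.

E = 3106 ksi = 21.42 GPa.
ΔT = 137.6 K. Constrained thermal stress σ = E·α·ΔT = 21.42×10³ MPa × 17.7×10⁻⁶ × 137.6 = 52.2 MPa (compressive).
Compare to σ_y = 413 MPa: σ < σ_y, so it does not yield.

does not yield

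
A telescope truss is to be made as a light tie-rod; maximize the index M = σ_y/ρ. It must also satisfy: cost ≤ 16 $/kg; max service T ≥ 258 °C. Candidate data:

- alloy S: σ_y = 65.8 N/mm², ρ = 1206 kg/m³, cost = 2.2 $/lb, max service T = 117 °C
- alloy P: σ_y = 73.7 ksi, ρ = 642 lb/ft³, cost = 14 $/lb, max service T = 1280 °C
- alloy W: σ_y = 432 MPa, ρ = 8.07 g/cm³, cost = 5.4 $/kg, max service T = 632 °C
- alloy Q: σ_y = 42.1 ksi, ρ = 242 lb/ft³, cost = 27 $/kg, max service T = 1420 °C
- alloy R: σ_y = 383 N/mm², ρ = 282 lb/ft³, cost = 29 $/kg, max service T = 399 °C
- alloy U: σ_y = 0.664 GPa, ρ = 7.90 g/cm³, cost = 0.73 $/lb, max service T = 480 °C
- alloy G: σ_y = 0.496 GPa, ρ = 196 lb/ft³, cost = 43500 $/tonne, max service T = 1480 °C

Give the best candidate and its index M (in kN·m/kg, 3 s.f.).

alloy U, M = 84.1 kN·m/kg

Screen on constraints: cost ≤ 16 $/kg; max service T ≥ 258 °C. Survivors: alloy W, alloy U.
In SI units:
  alloy W: σ_y = 432.0 MPa, ρ = 8070 kg/m³
  alloy U: σ_y = 664.0 MPa, ρ = 7900 kg/m³
  alloy U: M = 84.1 kN·m/kg
  alloy W: M = 53.5 kN·m/kg
The maximum is for alloy U.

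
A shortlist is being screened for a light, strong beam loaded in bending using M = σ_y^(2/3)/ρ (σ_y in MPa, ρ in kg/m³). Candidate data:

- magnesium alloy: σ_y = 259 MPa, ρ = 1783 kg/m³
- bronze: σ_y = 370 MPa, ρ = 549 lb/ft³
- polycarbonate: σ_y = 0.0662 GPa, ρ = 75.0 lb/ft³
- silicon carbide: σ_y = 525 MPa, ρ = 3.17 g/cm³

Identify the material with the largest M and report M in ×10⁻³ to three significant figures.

magnesium alloy, M = 22.8×10⁻³

After converting to SI:
  magnesium alloy: σ_y = 259.0 MPa, ρ = 1783 kg/m³
  bronze: σ_y = 370.0 MPa, ρ = 8794 kg/m³
  polycarbonate: σ_y = 66.20 MPa, ρ = 1201 kg/m³
  silicon carbide: σ_y = 525.0 MPa, ρ = 3170 kg/m³
  magnesium alloy: M = 22.8×10⁻³
  silicon carbide: M = 20.5×10⁻³
  polycarbonate: M = 13.6×10⁻³
  bronze: M = 5.86×10⁻³
The maximum is for magnesium alloy.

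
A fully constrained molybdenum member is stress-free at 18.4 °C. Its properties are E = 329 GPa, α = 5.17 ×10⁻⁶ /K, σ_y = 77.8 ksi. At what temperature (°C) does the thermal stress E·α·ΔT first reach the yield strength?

334 °C

σ_y = 77.8 ksi = 536.4 MPa.
E·α·ΔT = 536.4 MPa ⇒ ΔT = 536.4 / (329.0×10³ × 5.17×10⁻⁶) = 315.4 K.
T = 18.4 + 315.4 = 333.8 °C.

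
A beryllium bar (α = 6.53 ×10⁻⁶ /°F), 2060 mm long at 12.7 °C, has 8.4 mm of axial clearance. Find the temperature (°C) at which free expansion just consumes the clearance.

α = 6.53×10⁻⁶/°F × 9/5 = 11.8×10⁻⁶/K.
α·L₀·ΔT = 8.4 mm ⇒ ΔT = 8.4 / (11.8×10⁻⁶ × 2060.0) = 346.9 K.
T = 12.7 + 346.9 = 359.6 °C.

360 °C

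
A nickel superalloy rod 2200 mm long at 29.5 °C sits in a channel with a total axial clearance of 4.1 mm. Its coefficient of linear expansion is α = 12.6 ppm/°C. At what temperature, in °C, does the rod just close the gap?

177 °C

α·L₀·ΔT = 4.1 mm ⇒ ΔT = 4.1 / (12.6×10⁻⁶ × 2200.0) = 147.9 K.
T = 29.5 + 147.9 = 177.4 °C.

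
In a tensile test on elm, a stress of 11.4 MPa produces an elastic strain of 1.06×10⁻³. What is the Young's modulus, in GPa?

10.8 GPa

E = σ/ε = 11.4 MPa / 1.06×10⁻³ = 10750 MPa = 10.8 GPa.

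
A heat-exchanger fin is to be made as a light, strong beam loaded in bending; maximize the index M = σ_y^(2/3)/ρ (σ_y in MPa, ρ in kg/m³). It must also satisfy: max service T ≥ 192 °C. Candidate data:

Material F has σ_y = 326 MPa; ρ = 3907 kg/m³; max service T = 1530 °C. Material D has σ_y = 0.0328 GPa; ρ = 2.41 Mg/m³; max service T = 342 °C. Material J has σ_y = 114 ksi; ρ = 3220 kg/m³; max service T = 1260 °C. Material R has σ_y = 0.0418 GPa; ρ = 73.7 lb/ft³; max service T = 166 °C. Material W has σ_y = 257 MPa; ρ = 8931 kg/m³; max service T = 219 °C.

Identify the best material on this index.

Screen on constraints: max service T ≥ 192 °C. Survivors: material F, material D, material J, material W.
In SI units:
  material F: σ_y = 326.0 MPa, ρ = 3907 kg/m³
  material D: σ_y = 32.80 MPa, ρ = 2410 kg/m³
  material J: σ_y = 786.0 MPa, ρ = 3220 kg/m³
  material W: σ_y = 257.0 MPa, ρ = 8931 kg/m³
  material J: M = 26.5×10⁻³
  material F: M = 12.1×10⁻³
  material W: M = 4.53×10⁻³
  material D: M = 4.25×10⁻³
Highest index: material J.

material J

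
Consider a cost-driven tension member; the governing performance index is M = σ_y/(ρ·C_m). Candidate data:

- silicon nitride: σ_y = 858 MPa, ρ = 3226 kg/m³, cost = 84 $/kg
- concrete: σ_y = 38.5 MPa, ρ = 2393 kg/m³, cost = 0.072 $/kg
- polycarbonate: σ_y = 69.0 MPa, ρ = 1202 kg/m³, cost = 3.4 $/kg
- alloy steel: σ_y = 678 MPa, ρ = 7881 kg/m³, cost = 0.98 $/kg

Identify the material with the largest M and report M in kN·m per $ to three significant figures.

concrete, M = 223 kN·m per $

Computing M directly (units already consistent):
  concrete: M = 223 kN·m per $
  alloy steel: M = 87.8 kN·m per $
  polycarbonate: M = 16.9 kN·m per $
  silicon nitride: M = 3.17 kN·m per $
The maximum is for concrete.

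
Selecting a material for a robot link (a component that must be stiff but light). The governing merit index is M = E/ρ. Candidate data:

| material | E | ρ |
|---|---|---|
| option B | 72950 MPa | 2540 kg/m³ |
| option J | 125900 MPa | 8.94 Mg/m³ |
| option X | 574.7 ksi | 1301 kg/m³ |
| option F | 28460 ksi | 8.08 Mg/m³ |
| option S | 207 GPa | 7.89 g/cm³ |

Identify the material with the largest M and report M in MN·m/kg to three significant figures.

Convert each candidate to consistent units, then evaluate M:
  option B: E = 72.95 GPa, ρ = 2540 kg/m³
  option J: E = 125.9 GPa, ρ = 8940 kg/m³
  option X: E = 3.962 GPa, ρ = 1301 kg/m³
  option F: E = 196.2 GPa, ρ = 8080 kg/m³
  option S: E = 207.0 GPa, ρ = 7890 kg/m³
  option B: M = 28.7 MN·m/kg
  option S: M = 26.2 MN·m/kg
  option F: M = 24.3 MN·m/kg
  option J: M = 14.1 MN·m/kg
  option X: M = 3.05 MN·m/kg
Highest index: option B.

option B, M = 28.7 MN·m/kg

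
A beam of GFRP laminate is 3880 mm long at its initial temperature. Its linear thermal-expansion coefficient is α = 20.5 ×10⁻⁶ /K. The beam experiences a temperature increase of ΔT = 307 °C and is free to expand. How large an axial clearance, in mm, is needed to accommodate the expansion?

ΔL = α·L₀·ΔT = 20.5×10⁻⁶ × 3880 mm × 307.0 K = 24.4 mm.

24.4 mm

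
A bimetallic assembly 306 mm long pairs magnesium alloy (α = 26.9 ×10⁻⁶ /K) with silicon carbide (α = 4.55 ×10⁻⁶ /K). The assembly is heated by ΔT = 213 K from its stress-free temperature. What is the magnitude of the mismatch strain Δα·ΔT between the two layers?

4.76×10⁻³

Δα = |26.9 − 4.55|×10⁻⁶/K = 22.3×10⁻⁶/K.
Mismatch strain = Δα·ΔT = 22.3×10⁻⁶ × 213.0 = 4.76×10⁻³.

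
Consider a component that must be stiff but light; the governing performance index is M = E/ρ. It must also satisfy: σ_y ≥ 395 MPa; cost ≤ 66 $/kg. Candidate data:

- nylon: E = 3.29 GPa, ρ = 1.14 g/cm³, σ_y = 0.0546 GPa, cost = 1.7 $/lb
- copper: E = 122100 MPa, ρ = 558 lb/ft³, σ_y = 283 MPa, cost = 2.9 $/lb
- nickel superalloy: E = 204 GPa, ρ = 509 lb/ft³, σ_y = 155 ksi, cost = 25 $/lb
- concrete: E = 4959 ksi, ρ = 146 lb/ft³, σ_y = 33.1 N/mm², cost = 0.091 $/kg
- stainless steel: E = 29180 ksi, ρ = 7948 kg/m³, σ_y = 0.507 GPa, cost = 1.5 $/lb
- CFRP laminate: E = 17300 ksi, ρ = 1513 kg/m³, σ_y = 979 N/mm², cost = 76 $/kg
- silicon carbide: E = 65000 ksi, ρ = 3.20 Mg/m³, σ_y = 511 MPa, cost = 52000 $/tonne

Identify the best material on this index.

silicon carbide

Screen on constraints: σ_y ≥ 395 MPa; cost ≤ 66 $/kg. Survivors: nickel superalloy, stainless steel, silicon carbide.
After converting to SI:
  nickel superalloy: E = 204.0 GPa, ρ = 8153 kg/m³
  stainless steel: E = 201.2 GPa, ρ = 7948 kg/m³
  silicon carbide: E = 448.2 GPa, ρ = 3200 kg/m³
  silicon carbide: M = 140 MN·m/kg
  stainless steel: M = 25.3 MN·m/kg
  nickel superalloy: M = 25.0 MN·m/kg
Silicon carbide has the largest M.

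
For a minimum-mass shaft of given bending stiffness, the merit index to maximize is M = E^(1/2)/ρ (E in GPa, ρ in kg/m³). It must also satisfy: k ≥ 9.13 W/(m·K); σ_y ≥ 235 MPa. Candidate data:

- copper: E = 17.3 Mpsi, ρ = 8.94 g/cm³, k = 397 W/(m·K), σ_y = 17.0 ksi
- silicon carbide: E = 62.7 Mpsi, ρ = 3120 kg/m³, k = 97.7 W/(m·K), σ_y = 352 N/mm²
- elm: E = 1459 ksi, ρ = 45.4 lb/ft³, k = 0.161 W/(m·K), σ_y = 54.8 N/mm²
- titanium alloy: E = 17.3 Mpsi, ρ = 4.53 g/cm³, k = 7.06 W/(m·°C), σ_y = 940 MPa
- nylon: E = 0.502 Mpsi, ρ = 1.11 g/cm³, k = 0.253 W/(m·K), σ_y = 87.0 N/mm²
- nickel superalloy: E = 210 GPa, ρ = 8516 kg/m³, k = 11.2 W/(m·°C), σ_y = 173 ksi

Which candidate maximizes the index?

Screen on constraints: k ≥ 9.13 W/(m·K); σ_y ≥ 235 MPa. Survivors: silicon carbide, nickel superalloy.
In SI units:
  silicon carbide: E = 432.3 GPa, ρ = 3120 kg/m³
  nickel superalloy: E = 210.0 GPa, ρ = 8516 kg/m³
  silicon carbide: M = 6.66×10⁻³
  nickel superalloy: M = 1.70×10⁻³
Highest index: silicon carbide.

silicon carbide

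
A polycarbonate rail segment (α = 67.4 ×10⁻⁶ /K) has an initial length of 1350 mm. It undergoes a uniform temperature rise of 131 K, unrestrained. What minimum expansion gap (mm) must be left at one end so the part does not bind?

11.9 mm

ΔL = α·L₀·ΔT = 67.4×10⁻⁶ × 1350 mm × 131.0 K = 11.9 mm.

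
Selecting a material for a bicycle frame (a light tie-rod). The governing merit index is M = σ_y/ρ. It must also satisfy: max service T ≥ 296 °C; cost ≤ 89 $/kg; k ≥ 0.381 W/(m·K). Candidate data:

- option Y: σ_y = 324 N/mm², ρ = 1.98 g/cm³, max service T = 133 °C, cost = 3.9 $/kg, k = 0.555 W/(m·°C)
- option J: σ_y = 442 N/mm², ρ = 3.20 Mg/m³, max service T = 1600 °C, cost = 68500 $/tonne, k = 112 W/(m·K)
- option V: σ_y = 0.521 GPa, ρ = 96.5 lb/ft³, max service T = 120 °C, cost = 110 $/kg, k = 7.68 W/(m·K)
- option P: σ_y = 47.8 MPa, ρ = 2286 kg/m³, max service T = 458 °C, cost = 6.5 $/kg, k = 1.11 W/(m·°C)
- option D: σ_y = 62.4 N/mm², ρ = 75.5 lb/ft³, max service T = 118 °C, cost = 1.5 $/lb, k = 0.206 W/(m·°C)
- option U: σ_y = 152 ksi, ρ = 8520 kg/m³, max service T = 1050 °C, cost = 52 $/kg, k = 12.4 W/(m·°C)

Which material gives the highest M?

option J

Screen on constraints: max service T ≥ 296 °C; cost ≤ 89 $/kg; k ≥ 0.381 W/(m·K). Survivors: option J, option P, option U.
After converting to SI:
  option J: σ_y = 442.0 MPa, ρ = 3200 kg/m³
  option P: σ_y = 47.80 MPa, ρ = 2286 kg/m³
  option U: σ_y = 1048 MPa, ρ = 8520 kg/m³
  option J: M = 138 kN·m/kg
  option U: M = 123 kN·m/kg
  option P: M = 20.9 kN·m/kg
The maximum is for option J.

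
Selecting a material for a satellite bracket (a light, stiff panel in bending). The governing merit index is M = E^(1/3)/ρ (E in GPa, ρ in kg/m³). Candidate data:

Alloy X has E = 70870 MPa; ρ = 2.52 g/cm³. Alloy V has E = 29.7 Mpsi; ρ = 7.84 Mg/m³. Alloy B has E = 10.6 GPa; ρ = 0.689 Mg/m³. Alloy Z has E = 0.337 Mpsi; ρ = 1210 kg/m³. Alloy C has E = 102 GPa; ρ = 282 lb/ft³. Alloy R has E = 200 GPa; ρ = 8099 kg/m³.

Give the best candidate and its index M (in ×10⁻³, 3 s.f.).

alloy B, M = 3.19×10⁻³

Normalizing units and computing the index:
  alloy X: E = 70.87 GPa, ρ = 2520 kg/m³
  alloy V: E = 204.8 GPa, ρ = 7840 kg/m³
  alloy B: E = 10.60 GPa, ρ = 689.0 kg/m³
  alloy Z: E = 2.324 GPa, ρ = 1210 kg/m³
  alloy C: E = 102.0 GPa, ρ = 4517 kg/m³
  alloy R: E = 200.0 GPa, ρ = 8099 kg/m³
  alloy B: M = 3.19×10⁻³
  alloy X: M = 1.64×10⁻³
  alloy Z: M = 1.09×10⁻³
  alloy C: M = 1.03×10⁻³
  alloy V: M = 0.752×10⁻³
  alloy R: M = 0.722×10⁻³
Highest index: alloy B.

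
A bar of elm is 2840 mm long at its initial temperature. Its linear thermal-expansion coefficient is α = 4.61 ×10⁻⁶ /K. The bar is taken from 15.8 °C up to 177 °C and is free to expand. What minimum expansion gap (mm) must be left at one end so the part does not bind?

2.11 mm

ΔT = 177 − 15.8 = 161.2 K.
ΔL = α·L₀·ΔT = 4.61×10⁻⁶ × 2840 mm × 161.2 K = 2.11 mm.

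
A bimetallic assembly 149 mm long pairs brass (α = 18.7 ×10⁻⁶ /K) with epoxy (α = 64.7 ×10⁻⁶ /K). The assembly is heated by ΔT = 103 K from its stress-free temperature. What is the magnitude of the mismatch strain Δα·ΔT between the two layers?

4.74×10⁻³

Δα = |18.7 − 64.7|×10⁻⁶/K = 46.0×10⁻⁶/K.
Mismatch strain = Δα·ΔT = 46.0×10⁻⁶ × 103.0 = 4.74×10⁻³.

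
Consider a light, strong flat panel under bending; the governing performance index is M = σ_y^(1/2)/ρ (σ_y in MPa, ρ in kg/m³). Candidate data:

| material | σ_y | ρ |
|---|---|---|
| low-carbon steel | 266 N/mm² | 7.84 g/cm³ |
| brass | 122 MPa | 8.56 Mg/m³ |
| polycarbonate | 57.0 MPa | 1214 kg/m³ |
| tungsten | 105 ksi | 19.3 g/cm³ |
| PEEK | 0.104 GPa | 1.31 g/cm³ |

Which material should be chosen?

PEEK

After converting to SI:
  low-carbon steel: σ_y = 266.0 MPa, ρ = 7840 kg/m³
  brass: σ_y = 122.0 MPa, ρ = 8560 kg/m³
  polycarbonate: σ_y = 57.00 MPa, ρ = 1214 kg/m³
  tungsten: σ_y = 723.9 MPa, ρ = 19300 kg/m³
  PEEK: σ_y = 104.0 MPa, ρ = 1310 kg/m³
  PEEK: M = 7.78×10⁻³
  polycarbonate: M = 6.22×10⁻³
  low-carbon steel: M = 2.08×10⁻³
  tungsten: M = 1.39×10⁻³
  brass: M = 1.29×10⁻³
PEEK ranks first.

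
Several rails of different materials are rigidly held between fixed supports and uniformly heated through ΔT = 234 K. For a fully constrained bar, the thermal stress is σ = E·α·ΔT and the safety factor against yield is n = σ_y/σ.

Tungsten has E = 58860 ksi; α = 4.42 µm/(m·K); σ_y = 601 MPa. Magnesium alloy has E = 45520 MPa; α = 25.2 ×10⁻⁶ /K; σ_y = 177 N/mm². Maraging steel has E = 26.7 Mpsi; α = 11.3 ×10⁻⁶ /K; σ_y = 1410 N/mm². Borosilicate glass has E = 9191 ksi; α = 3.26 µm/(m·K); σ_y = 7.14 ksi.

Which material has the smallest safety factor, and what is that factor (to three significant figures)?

magnesium alloy, n = 0.659

Converting E to GPa, α to ×10⁻⁶/K, σ_y to MPa, then σ and n for each:
  tungsten: E = 405.8, α = 4.42, σ_y = 601.0 → σ = 420 MPa, n = 1.43
  magnesium alloy: E = 45.52, α = 25.2, σ_y = 177.0 → σ = 268 MPa, n = 0.659
  maraging steel: E = 184.1, α = 11.3, σ_y = 1410 → σ = 487 MPa, n = 2.90
  borosilicate glass: E = 63.37, α = 3.26, σ_y = 49.23 → σ = 48.3 MPa, n = 1.02
Magnesium alloy has the lowest safety factor, n = 0.659.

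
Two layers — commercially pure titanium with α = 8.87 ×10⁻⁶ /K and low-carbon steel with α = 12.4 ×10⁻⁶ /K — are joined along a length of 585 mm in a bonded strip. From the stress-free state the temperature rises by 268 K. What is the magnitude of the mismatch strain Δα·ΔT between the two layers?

Δα = |8.87 − 12.4|×10⁻⁶/K = 3.53×10⁻⁶/K.
Mismatch strain = Δα·ΔT = 3.53×10⁻⁶ × 268.0 = 9.46×10⁻⁴.

9.46×10⁻⁴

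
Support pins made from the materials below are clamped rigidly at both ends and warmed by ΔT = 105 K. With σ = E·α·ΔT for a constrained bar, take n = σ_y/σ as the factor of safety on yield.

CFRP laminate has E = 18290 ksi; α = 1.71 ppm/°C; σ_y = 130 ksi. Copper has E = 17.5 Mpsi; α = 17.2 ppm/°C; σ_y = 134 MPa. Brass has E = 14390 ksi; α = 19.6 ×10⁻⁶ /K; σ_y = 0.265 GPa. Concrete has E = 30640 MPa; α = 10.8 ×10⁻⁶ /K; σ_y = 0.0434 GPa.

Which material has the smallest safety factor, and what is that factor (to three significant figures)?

copper, n = 0.615

In consistent units (E in GPa, α in ×10⁻⁶/K, σ_y in MPa):
  CFRP laminate: E = 126.1, α = 1.71, σ_y = 896.3 → σ = 22.6 MPa, n = 39.6
  copper: E = 120.7, α = 17.2, σ_y = 134.0 → σ = 218 MPa, n = 0.615
  brass: E = 99.22, α = 19.6, σ_y = 265.0 → σ = 204 MPa, n = 1.30
  concrete: E = 30.64, α = 10.8, σ_y = 43.40 → σ = 34.7 MPa, n = 1.25
Copper has the lowest safety factor, n = 0.615.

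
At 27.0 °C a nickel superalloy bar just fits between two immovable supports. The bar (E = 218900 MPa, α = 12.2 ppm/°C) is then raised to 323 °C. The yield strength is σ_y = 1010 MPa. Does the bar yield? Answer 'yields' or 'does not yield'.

E = 218900 MPa = 218.9 GPa.
ΔT = 296.0 K. Constrained thermal stress σ = E·α·ΔT = 218.9×10³ MPa × 12.2×10⁻⁶ × 296.0 = 790 MPa (compressive).
Compare to σ_y = 1010 MPa: σ < σ_y, so it does not yield.

does not yield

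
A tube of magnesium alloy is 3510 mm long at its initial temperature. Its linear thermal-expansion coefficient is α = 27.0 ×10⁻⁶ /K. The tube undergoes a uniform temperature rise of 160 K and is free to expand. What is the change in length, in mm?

15.2 mm

ΔL = α·L₀·ΔT = 27.0×10⁻⁶ × 3510 mm × 160.0 K = 15.2 mm.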